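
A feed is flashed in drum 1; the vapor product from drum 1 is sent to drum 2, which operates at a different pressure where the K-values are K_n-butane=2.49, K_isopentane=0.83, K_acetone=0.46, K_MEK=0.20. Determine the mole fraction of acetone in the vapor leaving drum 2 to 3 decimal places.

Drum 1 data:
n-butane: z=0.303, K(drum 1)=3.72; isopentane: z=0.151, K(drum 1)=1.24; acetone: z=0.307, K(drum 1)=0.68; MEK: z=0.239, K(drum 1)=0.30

y_acetone (drum 2) = 0.164

Drum 1:
Let ψ₁ = V/F and solve Σ zᵢ(Kᵢ−1)/(1+ψ₁(Kᵢ−1)) = 0.
Check two-phase: ΣzᵢKᵢ = 1.595 > 1 and Σzᵢ/Kᵢ = 1.451 > 1, so g(0) = 0.595 > 0 and g(1) = -0.451 < 0.
Newton–Raphson from ψ₁ = 0.55:
  ψ₁ = 0.550: g = -0.0290, g' = -0.723 → ψ₁ = 0.510
Converged at ψ₁ = 0.510.
Drum-1 compositions:
  n-butane: x = 0.127, y = 0.472
  isopentane: x = 0.135, y = 0.167
  acetone: x = 0.367, y = 0.249
  MEK: x = 0.372, y = 0.111
Drum-2 feed = drum-1 vapor: z₂ = (0.4722, 0.1668, 0.2495, 0.1115).
Drum 2:
Material balance + equilibrium reduce to Σ zᵢ(Kᵢ−1)/(1+ψ₂(Kᵢ−1)) = 0.
Check two-phase: ΣzᵢKᵢ = 1.451 > 1 and Σzᵢ/Kᵢ = 1.490 > 1, so g(0) = 0.451 > 0 and g(1) = -0.490 < 0.
Newton iteration, ψ₂⁰ = 0.5:
  ψ₂ = 0.500: g = 0.0390, g' = -0.685 → ψ₂ = 0.557
  ψ₂ = 0.557: g = -0.0004, g' = -0.700 → ψ₂ = 0.556
Converged at ψ₂ = 0.556.
  n-butane: x = 0.258, y = 0.643
  isopentane: x = 0.184, y = 0.153
  acetone: x = 0.357, y = 0.164
  MEK: x = 0.201, y = 0.040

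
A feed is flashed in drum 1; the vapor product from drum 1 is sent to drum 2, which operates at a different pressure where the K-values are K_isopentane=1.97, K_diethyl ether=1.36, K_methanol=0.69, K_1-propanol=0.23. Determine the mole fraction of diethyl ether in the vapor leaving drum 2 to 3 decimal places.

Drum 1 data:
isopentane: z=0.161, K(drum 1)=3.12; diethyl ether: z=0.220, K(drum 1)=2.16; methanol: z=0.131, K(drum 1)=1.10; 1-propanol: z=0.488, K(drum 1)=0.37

Drum 1:
Material balance + equilibrium reduce to Σ zᵢ(Kᵢ−1)/(1+ψ₁(Kᵢ−1)) = 0.
Feasibility: ΣzᵢKᵢ = 1.302, Σzᵢ/Kᵢ = 1.591 — both > 1, two phases present.
Newton iteration, ψ₁⁰ = 0.5:
  ψ₁ = 0.500: g = -0.1091, g' = -0.703 → ψ₁ = 0.345
  ψ₁ = 0.345: g = -0.0006, g' = -0.710 → ψ₁ = 0.344
Converged at ψ₁ = 0.344.
Drum-1 compositions:
  isopentane: x = 0.093, y = 0.291
  diethyl ether: x = 0.157, y = 0.340
  methanol: x = 0.127, y = 0.139
  1-propanol: x = 0.623, y = 0.231
Drum-2 feed = drum-1 vapor: z₂ = (0.2905, 0.3397, 0.1393, 0.2305).
Drum 2:
Rachford–Rice: g(ψ₂) = Σ zᵢ(Kᵢ−1)/(1+ψ₂(Kᵢ−1)) = 0.
g(0) = ΣzᵢKᵢ − 1 = 0.183 and g(1) = 1 − Σzᵢ/Kᵢ = -0.601, so a root lies in (0, 1).
Newton iteration, ψ₂⁰ = 0.33:
  ψ₂ = 0.330: g = 0.0367, g' = -0.454 → ψ₂ = 0.411
  ψ₂ = 0.411: g = -0.0011, g' = -0.483 → ψ₂ = 0.409
Converged at ψ₂ = 0.409.
  isopentane: x = 0.208, y = 0.410
  diethyl ether: x = 0.296, y = 0.403
  methanol: x = 0.160, y = 0.110
  1-propanol: x = 0.336, y = 0.077

y_diethyl ether (drum 2) = 0.403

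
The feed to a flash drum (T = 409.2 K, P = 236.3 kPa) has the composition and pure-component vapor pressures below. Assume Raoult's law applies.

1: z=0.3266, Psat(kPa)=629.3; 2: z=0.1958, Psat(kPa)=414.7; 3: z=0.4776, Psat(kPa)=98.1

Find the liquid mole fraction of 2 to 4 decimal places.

x_2 = 0.1411

Raoult's law: Kᵢ = Pᵢˢᵃᵗ/P = Pᵢˢᵃᵗ/236.3.
  K_1 = 629.3/236.3 = 2.663140, K_2 = 414.7/236.3 = 1.754972, K_3 = 98.1/236.3 = 0.415150
Newton iteration, ψ⁰ = 0.56:
  ψ = 0.5600: g = -0.03022, g' = -0.6586 → ψ = 0.5141
  ψ = 0.5141: g = -0.00012, g' = -0.6545 → ψ = 0.5139
Converged at ψ = 0.5139.
Compositions from xᵢ = zᵢ/(1+ψ(Kᵢ−1)), yᵢ = Kᵢxᵢ:
  1: x = 0.1761, y = 0.4690
  2: x = 0.1411, y = 0.2476
  3: x = 0.6828, y = 0.2835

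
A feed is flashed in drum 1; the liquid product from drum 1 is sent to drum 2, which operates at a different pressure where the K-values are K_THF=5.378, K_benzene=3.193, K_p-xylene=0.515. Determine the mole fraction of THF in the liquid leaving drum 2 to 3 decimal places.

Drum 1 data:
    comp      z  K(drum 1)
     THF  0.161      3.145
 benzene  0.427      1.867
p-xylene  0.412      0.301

x_THF (drum 2) = 0.024

Drum 1:
Rachford–Rice: g(ψ₁) = Σ zᵢ(Kᵢ−1)/(1+ψ₁(Kᵢ−1)) = 0.
g(0) = ΣzᵢKᵢ − 1 = 0.428 and g(1) = 1 − Σzᵢ/Kᵢ = -0.649, so a root lies in (0, 1).
Newton iteration, ψ₁⁰ = 0.36:
  ψ₁ = 0.360: g = 0.0922, g' = -0.782 → ψ₁ = 0.478
Converged at ψ₁ = 0.478.
Drum-1 compositions:
  THF: x = 0.080, y = 0.250
  benzene: x = 0.302, y = 0.564
  p-xylene: x = 0.619, y = 0.186
Drum-2 feed = drum-1 liquid: z₂ = (0.0795, 0.3019, 0.6185).
Drum 2:
Rachford–Rice: g(ψ₂) = Σ zᵢ(Kᵢ−1)/(1+ψ₂(Kᵢ−1)) = 0.
g(0) = ΣzᵢKᵢ − 1 = 0.710 and g(1) = 1 − Σzᵢ/Kᵢ = -0.310, so a root lies in (0, 1).
Newton–Raphson from ψ₂ = 0.58:
  ψ₂ = 0.580: g = -0.0276, g' = -0.685 → ψ₂ = 0.540
Converged at ψ₂ = 0.540.
  THF: x = 0.024, y = 0.127
  benzene: x = 0.138, y = 0.441
  p-xylene: x = 0.838, y = 0.432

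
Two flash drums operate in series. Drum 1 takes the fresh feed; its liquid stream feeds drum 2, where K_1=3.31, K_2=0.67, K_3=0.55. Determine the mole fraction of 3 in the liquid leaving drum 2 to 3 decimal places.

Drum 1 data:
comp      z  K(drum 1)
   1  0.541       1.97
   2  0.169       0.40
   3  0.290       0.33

x_3 (drum 2) = 0.566

Drum 1:
Let ψ₁ = V/F and solve Σ zᵢ(Kᵢ−1)/(1+ψ₁(Kᵢ−1)) = 0.
Feasibility: ΣzᵢKᵢ = 1.229, Σzᵢ/Kᵢ = 1.576 — both > 1, two phases present.
Newton iteration, ψ₁⁰ = 0.69:
  ψ₁ = 0.690: g = -0.2200, g' = -0.810 → ψ₁ = 0.418
  ψ₁ = 0.418: g = -0.0321, g' = -0.617 → ψ₁ = 0.366
Converged at ψ₁ = 0.366.
Drum-1 compositions:
  1: x = 0.399, y = 0.787
  2: x = 0.217, y = 0.087
  3: x = 0.384, y = 0.127
Drum-2 feed = drum-1 liquid: z₂ = (0.3993, 0.2165, 0.3842).
Drum 2:
Material balance + equilibrium reduce to Σ zᵢ(Kᵢ−1)/(1+ψ₂(Kᵢ−1)) = 0.
Check two-phase: ΣzᵢKᵢ = 1.678 > 1 and Σzᵢ/Kᵢ = 1.142 > 1, so g(0) = 0.678 > 0 and g(1) = -0.142 < 0.
Newton iteration, ψ₂⁰ = 0.61:
  ψ₂ = 0.610: g = 0.0551, g' = -0.552 → ψ₂ = 0.710
  ψ₂ = 0.710: g = 0.0021, g' = -0.514 → ψ₂ = 0.714
Converged at ψ₂ = 0.714.
  1: x = 0.151, y = 0.499
  2: x = 0.283, y = 0.190
  3: x = 0.566, y = 0.311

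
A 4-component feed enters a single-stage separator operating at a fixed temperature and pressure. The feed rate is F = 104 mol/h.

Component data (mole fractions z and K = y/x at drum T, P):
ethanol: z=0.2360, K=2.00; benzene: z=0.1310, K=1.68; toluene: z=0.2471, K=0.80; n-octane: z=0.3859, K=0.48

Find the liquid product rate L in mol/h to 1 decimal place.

L = 83.3 mol/h

Rachford–Rice: g(V/F) = Σ zᵢ(Kᵢ−1)/(1+V/F(Kᵢ−1)) = 0.
g(0) = ΣzᵢKᵢ − 1 = 0.0750 and g(1) = 1 − Σzᵢ/Kᵢ = -0.3088, so a root lies in (0, 1).
Newton iteration, V/F⁰ = 0.67:
  V/F = 0.6700: g = -0.16251, g' = -0.3722 → V/F = 0.2333
  V/F = 0.2333: g = -0.01198, g' = -0.3463 → V/F = 0.1987
  V/F = 0.1987: g = 0.00009, g' = -0.3518 → V/F = 0.1990
Converged at V/F = 0.1990.
Then V = V/F·F = 0.1990·104 = 20.7 mol/h and L = F − V = 83.3 mol/h.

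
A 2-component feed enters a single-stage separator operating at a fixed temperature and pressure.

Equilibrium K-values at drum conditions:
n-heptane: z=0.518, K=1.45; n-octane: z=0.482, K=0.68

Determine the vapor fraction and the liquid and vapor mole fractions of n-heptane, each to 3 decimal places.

ψ = 0.548, x_n-heptane = 0.416, y_n-heptane = 0.603

Binary case is linear: z₁(K₁−1)(1+ψ(K₂−1)) + z₂(K₂−1)(1+ψ(K₁−1)) = 0
⇒ ψ = [z₁(K₁−1)+z₂(K₂−1)] / [−(K₁−1)(K₂−1)] = 0.0789/0.1440 = 0.548
Compositions from xᵢ = zᵢ/(1+ψ(Kᵢ−1)), yᵢ = Kᵢxᵢ:
  n-heptane: x = 0.416, y = 0.603
  n-octane: x = 0.584, y = 0.397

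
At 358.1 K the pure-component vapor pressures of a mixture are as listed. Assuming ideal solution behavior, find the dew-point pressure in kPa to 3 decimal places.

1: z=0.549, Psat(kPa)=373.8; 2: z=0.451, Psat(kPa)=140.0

At the dew point ψ → 1, so Σzᵢ/Kᵢ = 1 with Kᵢ = Pᵢˢᵃᵗ/P ⇒ 1/P = Σzᵢ/Pᵢˢᵃᵗ.
1/P = 0.549/373.8 + 0.451/140.0 = 0.004690 ⇒ P = 213.214 kPa

Pdew = 213.214 kPa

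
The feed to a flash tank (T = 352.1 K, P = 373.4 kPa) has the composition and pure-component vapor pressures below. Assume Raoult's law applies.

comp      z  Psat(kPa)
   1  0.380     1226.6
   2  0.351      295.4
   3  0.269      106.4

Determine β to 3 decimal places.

β = 0.531

Raoult's law: Kᵢ = Pᵢˢᵃᵗ/P = Pᵢˢᵃᵗ/373.4.
  K_1 = 1226.6/373.4 = 3.28495, K_2 = 295.4/373.4 = 0.79111, K_3 = 106.4/373.4 = 0.28495
Rachford–Rice: g(β) = Σ zᵢ(Kᵢ−1)/(1+β(Kᵢ−1)) = 0.
Feasibility: ΣzᵢKᵢ = 1.603, Σzᵢ/Kᵢ = 1.503 — both > 1, two phases present.
Iterate (Newton) starting at β = 0.41:
  β = 0.410: g = 0.0960, g' = -0.822 → β = 0.527
  β = 0.527: g = 0.0031, g' = -0.782 → β = 0.531
Converged at β = 0.531.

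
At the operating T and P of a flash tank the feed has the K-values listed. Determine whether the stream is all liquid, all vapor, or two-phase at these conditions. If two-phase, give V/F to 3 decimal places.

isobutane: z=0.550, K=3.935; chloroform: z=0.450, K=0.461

ΣzᵢKᵢ = 2.372; Σzᵢ/Kᵢ = 1.116.
Both exceed 1, so a two-phase solution exists.
Binary case is linear: z₁(K₁−1)(1+ψ(K₂−1)) + z₂(K₂−1)(1+ψ(K₁−1)) = 0
⇒ ψ = [z₁(K₁−1)+z₂(K₂−1)] / [−(K₁−1)(K₂−1)] = 1.3717/1.5820 = 0.867

two-phase, V/F = 0.867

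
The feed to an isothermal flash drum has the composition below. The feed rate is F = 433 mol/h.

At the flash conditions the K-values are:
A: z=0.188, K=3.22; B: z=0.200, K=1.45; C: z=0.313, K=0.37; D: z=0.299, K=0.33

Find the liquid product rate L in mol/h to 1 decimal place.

L = 388.6 mol/h

Iterate (Newton) starting at ψ = 0.5:
  ψ = 0.500: g = -0.3178, g' = -0.803 → ψ = 0.104
  ψ = 0.104: g = -0.0016, g' = -0.945 → ψ = 0.103
Converged at ψ = 0.103.
Then V = ψ·F = 0.1026·433 = 44.4 mol/h and L = F − V = 388.6 mol/h.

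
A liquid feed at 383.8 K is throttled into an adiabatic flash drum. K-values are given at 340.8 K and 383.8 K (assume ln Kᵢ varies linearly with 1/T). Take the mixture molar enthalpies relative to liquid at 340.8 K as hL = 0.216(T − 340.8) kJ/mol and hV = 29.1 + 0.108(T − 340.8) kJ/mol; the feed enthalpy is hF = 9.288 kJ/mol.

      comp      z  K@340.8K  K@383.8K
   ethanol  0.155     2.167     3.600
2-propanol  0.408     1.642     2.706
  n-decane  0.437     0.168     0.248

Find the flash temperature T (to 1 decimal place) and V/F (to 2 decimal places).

Adiabatic flash: solve Rachford–Rice at each trial T, then check hF = ψ·hV(T) + (1−ψ)·hL(T).
  T = 340.8 K: K = (2.167, 1.642, 0.168), RR gives ψ = 0.117, H_out = 3.405 kJ/mol
  T = 383.8 K: K = (3.600, 2.706, 0.248), RR gives ψ = 0.520, H_out = 22.016 kJ/mol
  T = 362.3 K: K = (2.835, 2.139, 0.206), RR gives ψ = 0.376, H_out = 14.701 kJ/mol
  T = 351.6 K: K = (2.491, 1.883, 0.187), RR gives ψ = 0.270, H_out = 9.888 kJ/mol
  T = 346.2 K: K = (2.326, 1.760, 0.177), RR gives ψ = 0.202, H_out = 6.921 kJ/mol
  T = 348.9 K: K = (2.407, 1.821, 0.182), RR gives ψ = 0.238, H_out = 8.462 kJ/mol
  T = 350.2 K: K = (2.447, 1.851, 0.184), RR gives ψ = 0.254, H_out = 9.162 kJ/mol
Linear interpolation between T = 350.2 (H_out = 9.162) and T = 351.6 (H_out = 9.888) on hF = 9.288 gives T ≈ 350.4 K, at which ψ = 0.26.

T = 350.4 K, V/F = 0.26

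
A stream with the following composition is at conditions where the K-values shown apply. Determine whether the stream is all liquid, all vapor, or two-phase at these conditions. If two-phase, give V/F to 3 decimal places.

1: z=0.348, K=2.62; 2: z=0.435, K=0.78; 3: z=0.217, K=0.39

ΣzᵢKᵢ = 1.336; Σzᵢ/Kᵢ = 1.247.
Both exceed 1, so a two-phase solution exists.
Iterate (Newton) starting at ψ = 0.5:
  ψ = 0.500: g = 0.0135, g' = -0.473 → ψ = 0.529
Converged at ψ = 0.529.

two-phase, V/F = 0.529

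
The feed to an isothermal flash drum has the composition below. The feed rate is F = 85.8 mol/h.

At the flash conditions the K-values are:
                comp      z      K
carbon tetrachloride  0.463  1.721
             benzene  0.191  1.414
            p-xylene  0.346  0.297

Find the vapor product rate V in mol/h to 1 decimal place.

V = 32.3 mol/h

Rachford–Rice: g(β) = Σ zᵢ(Kᵢ−1)/(1+β(Kᵢ−1)) = 0.
Feasibility: ΣzᵢKᵢ = 1.170, Σzᵢ/Kᵢ = 1.569 — both > 1, two phases present.
Newton–Raphson from β = 0.38:
  β = 0.380: g = -0.0015, g' = -0.491 → β = 0.377
Converged at β = 0.377.
Then V = β·F = 0.3768·85.8 = 32.3 mol/h and L = F − V = 53.5 mol/h.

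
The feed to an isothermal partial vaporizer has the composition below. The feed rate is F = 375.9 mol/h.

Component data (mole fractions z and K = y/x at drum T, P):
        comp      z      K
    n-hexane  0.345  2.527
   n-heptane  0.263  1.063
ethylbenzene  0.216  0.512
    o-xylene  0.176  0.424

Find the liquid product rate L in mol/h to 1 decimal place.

L = 161.1 mol/h

Iterate (Newton) starting at V/F = 0.5:
  V/F = 0.500: g = 0.0330, g' = -0.465 → V/F = 0.571
  V/F = 0.571: g = 0.0003, g' = -0.459 → V/F = 0.572
Converged at V/F = 0.572.
Then V = V/F·F = 0.5715·375.9 = 214.8 mol/h and L = F − V = 161.1 mol/h.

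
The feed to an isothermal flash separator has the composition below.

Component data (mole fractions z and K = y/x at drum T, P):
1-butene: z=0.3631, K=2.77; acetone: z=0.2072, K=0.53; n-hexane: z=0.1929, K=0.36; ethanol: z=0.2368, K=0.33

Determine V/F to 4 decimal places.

V/F = 0.2473

Rachford–Rice: g(V/F) = Σ zᵢ(Kᵢ−1)/(1+V/F(Kᵢ−1)) = 0.
g(0) = ΣzᵢKᵢ − 1 = 0.2632 and g(1) = 1 − Σzᵢ/Kᵢ = -0.7754, so a root lies in (0, 1).
Newton–Raphson from V/F = 0.55:
  V/F = 0.5500: g = -0.24743, g' = -0.8300 → V/F = 0.2519
  V/F = 0.2519: g = -0.00402, g' = -0.8692 → V/F = 0.2473
Converged at V/F = 0.2473.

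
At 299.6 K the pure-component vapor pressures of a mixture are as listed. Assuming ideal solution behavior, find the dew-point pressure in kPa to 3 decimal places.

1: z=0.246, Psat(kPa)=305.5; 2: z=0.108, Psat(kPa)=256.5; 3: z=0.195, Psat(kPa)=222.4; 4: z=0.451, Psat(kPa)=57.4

At the dew point ψ → 1, so Σzᵢ/Kᵢ = 1 with Kᵢ = Pᵢˢᵃᵗ/P ⇒ 1/P = Σzᵢ/Pᵢˢᵃᵗ.
1/P = 0.246/305.5 + 0.108/256.5 + 0.195/222.4 + 0.451/57.4 = 0.009960 ⇒ P = 100.399 kPa

Pdew = 100.399 kPa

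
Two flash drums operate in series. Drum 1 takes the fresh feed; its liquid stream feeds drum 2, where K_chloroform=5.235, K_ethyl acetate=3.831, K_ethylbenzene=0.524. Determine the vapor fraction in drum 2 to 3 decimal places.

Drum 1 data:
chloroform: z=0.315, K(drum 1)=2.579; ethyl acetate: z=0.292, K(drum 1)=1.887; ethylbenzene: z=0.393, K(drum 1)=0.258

Drum 1:
Rachford–Rice: g(ψ₁) = Σ zᵢ(Kᵢ−1)/(1+ψ₁(Kᵢ−1)) = 0.
Check two-phase: ΣzᵢKᵢ = 1.465 > 1 and Σzᵢ/Kᵢ = 1.800 > 1, so g(0) = 0.465 > 0 and g(1) = -0.800 < 0.
Iterate (Newton) starting at ψ₁ = 0.5:
  ψ₁ = 0.500: g = -0.0062, g' = -0.902 → ψ₁ = 0.493
Converged at ψ₁ = 0.493.
Drum-1 compositions:
  chloroform: x = 0.177, y = 0.457
  ethyl acetate: x = 0.203, y = 0.383
  ethylbenzene: x = 0.620, y = 0.160
Drum-2 feed = drum-1 liquid: z₂ = (0.1771, 0.2032, 0.6197).
Drum 2:
Iterate (Newton) starting at ψ₂ = 0.5:
  ψ₂ = 0.500: g = 0.0916, g' = -0.848 → ψ₂ = 0.608
  ψ₂ = 0.608: g = 0.0060, g' = -0.747 → ψ₂ = 0.616
Converged at ψ₂ = 0.616.
  chloroform: x = 0.049, y = 0.257
  ethyl acetate: x = 0.074, y = 0.284
  ethylbenzene: x = 0.877, y = 0.459

V/F (drum 2) = 0.616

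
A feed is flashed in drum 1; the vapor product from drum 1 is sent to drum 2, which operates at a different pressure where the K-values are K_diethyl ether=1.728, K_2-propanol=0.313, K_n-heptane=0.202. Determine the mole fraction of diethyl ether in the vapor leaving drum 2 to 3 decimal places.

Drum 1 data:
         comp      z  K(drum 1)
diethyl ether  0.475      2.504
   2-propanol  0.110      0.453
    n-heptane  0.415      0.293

Drum 1:
Rachford–Rice: g(ψ₁) = Σ zᵢ(Kᵢ−1)/(1+ψ₁(Kᵢ−1)) = 0.
Check two-phase: ΣzᵢKᵢ = 1.361 > 1 and Σzᵢ/Kᵢ = 1.849 > 1, so g(0) = 0.361 > 0 and g(1) = -0.849 < 0.
Iterate (Newton) starting at ψ₁ = 0.4:
  ψ₁ = 0.400: g = -0.0401, g' = -0.876 → ψ₁ = 0.354
Converged at ψ₁ = 0.354.
Drum-1 compositions:
  diethyl ether: x = 0.310, y = 0.776
  2-propanol: x = 0.136, y = 0.062
  n-heptane: x = 0.554, y = 0.162
Drum-2 feed = drum-1 vapor: z₂ = (0.7760, 0.0618, 0.1622).
Drum 2:
Newton–Raphson from ψ₂ = 0.5:
  ψ₂ = 0.500: g = 0.1341, g' = -0.575 → ψ₂ = 0.733
  ψ₂ = 0.733: g = -0.0293, g' = -0.894 → ψ₂ = 0.700
  ψ₂ = 0.700: g = -0.0012, g' = -0.820 → ψ₂ = 0.699
Converged at ψ₂ = 0.699.
  diethyl ether: x = 0.514, y = 0.889
  2-propanol: x = 0.119, y = 0.037
  n-heptane: x = 0.367, y = 0.074

y_diethyl ether (drum 2) = 0.889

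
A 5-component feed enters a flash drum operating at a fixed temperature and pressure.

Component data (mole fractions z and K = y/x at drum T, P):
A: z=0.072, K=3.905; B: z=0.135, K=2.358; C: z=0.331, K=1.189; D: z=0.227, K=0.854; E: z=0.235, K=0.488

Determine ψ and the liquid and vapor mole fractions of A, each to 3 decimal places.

ψ = 0.679, x_A = 0.024, y_A = 0.095

Let ψ = V/F and solve Σ zᵢ(Kᵢ−1)/(1+ψ(Kᵢ−1)) = 0.
Feasibility: ΣzᵢKᵢ = 1.302, Σzᵢ/Kᵢ = 1.101 — both > 1, two phases present.
Newton iteration, ψ⁰ = 0.6:
  ψ = 0.600: g = 0.0235, g' = -0.300 → ψ = 0.678
  ψ = 0.678: g = 0.0002, g' = -0.296 → ψ = 0.679
Converged at ψ = 0.679.
Compositions from xᵢ = zᵢ/(1+ψ(Kᵢ−1)), yᵢ = Kᵢxᵢ:
  A: x = 0.024, y = 0.095
  B: x = 0.070, y = 0.166
  C: x = 0.293, y = 0.349
  D: x = 0.252, y = 0.215
  E: x = 0.360, y = 0.176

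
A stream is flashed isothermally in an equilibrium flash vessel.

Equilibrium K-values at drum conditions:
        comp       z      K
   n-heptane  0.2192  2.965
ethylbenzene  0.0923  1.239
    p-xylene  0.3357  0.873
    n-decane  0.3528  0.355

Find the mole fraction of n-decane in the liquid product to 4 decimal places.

x_n-decane = 0.4176

Let ψ = V/F and solve Σ zᵢ(Kᵢ−1)/(1+ψ(Kᵢ−1)) = 0.
Feasibility: ΣzᵢKᵢ = 1.1826, Σzᵢ/Kᵢ = 1.5268 — both > 1, two phases present.
Iterate (Newton) starting at ψ = 0.33:
  ψ = 0.3300: g = -0.05185, g' = -0.5588 → ψ = 0.2372
  ψ = 0.2372: g = 0.00204, g' = -0.6088 → ψ = 0.2406
Converged at ψ = 0.2406.
Compositions from xᵢ = zᵢ/(1+ψ(Kᵢ−1)), yᵢ = Kᵢxᵢ:
  n-heptane: x = 0.1488, y = 0.4413
  ethylbenzene: x = 0.0873, y = 0.1081
  p-xylene: x = 0.3463, y = 0.3023
  n-decane: x = 0.4176, y = 0.1482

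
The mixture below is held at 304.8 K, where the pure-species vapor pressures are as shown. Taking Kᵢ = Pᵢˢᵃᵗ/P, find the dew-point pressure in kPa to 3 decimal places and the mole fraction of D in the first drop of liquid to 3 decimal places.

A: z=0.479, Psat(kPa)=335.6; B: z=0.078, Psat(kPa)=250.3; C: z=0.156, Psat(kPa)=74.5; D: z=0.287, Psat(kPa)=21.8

Pdew = 58.830 kPa, x_D = 0.775

At the dew point ψ → 1, so Σzᵢ/Kᵢ = 1 with Kᵢ = Pᵢˢᵃᵗ/P ⇒ 1/P = Σzᵢ/Pᵢˢᵃᵗ.
1/P = 0.479/335.6 + 0.078/250.3 + 0.156/74.5 + 0.287/21.8 = 0.016998 ⇒ P = 58.830 kPa
xᵢ = zᵢP/Pᵢˢᵃᵗ ⇒ x_D = 0.287·58.830/21.8 = 0.775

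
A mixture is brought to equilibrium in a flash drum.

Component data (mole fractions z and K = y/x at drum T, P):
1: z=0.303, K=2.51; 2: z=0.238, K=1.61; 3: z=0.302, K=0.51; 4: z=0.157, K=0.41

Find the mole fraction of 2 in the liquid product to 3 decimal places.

x_2 = 0.175

Rachford–Rice: g(V/F) = Σ zᵢ(Kᵢ−1)/(1+V/F(Kᵢ−1)) = 0.
Check two-phase: ΣzᵢKᵢ = 1.362 > 1 and Σzᵢ/Kᵢ = 1.244 > 1, so g(0) = 0.362 > 0 and g(1) = -0.244 < 0.
Newton iteration, V/F⁰ = 0.57:
  V/F = 0.570: g = 0.0087, g' = -0.512 → V/F = 0.587
Converged at V/F = 0.587.
Compositions from xᵢ = zᵢ/(1+V/F(Kᵢ−1)), yᵢ = Kᵢxᵢ:
  1: x = 0.161, y = 0.403
  2: x = 0.175, y = 0.282
  3: x = 0.424, y = 0.216
  4: x = 0.240, y = 0.098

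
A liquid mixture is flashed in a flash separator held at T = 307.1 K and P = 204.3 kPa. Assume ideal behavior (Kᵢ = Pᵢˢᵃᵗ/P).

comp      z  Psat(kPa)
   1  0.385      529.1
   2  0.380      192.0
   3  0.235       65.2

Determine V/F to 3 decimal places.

Raoult's law: Kᵢ = Pᵢˢᵃᵗ/P = Pᵢˢᵃᵗ/204.3.
  K_1 = 529.1/204.3 = 2.58982, K_2 = 192.0/204.3 = 0.93979, K_3 = 65.2/204.3 = 0.31914
Newton iteration, V/F⁰ = 0.3:
  V/F = 0.300: g = 0.1901, g' = -0.620 → V/F = 0.607
  V/F = 0.607: g = 0.0152, g' = -0.570 → V/F = 0.633
Converged at V/F = 0.633.

V/F = 0.633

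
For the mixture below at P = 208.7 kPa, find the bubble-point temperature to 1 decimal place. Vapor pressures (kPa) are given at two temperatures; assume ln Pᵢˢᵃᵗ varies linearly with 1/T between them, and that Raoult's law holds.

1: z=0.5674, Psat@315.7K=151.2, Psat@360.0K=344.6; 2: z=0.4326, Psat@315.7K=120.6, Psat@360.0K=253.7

T = 337.3 K

Bubble-point temperature: ΣzᵢPᵢˢᵃᵗ(T) = P. Interpolate ln Pᵢˢᵃᵗ = aᵢ + bᵢ/T.
  T = 315.7 K: ΣzᵢPᵢˢᵃᵗ = 137.96 kPa
  T = 360.0 K: ΣzᵢPᵢˢᵃᵗ = 305.28 kPa
  T = 337.9 K: ΣzᵢPᵢˢᵃᵗ = 210.79 kPa
  T = 326.8 K: ΣzᵢPᵢˢᵃᵗ = 171.75 kPa
  T = 332.4 K: ΣzᵢPᵢˢᵃᵗ = 190.77 kPa
  T = 335.1 K: ΣzᵢPᵢˢᵃᵗ = 200.43 kPa
Interpolating between 335.1 K and 337.9 K gives T ≈ 337.3 K.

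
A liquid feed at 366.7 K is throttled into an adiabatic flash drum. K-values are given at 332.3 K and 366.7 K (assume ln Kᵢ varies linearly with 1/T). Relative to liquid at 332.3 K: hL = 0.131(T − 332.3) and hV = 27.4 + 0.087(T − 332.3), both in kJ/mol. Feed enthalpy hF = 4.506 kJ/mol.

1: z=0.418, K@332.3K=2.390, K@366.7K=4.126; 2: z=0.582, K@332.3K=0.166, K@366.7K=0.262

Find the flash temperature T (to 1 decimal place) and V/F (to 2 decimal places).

Adiabatic flash: solve Rachford–Rice at each trial T, then check hF = ψ·hV(T) + (1−ψ)·hL(T).
  T = 332.3 K: K = (2.390, 0.166), RR gives ψ = 0.082, H_out = 2.260 kJ/mol
  T = 366.7 K: K = (4.126, 0.262), RR gives ψ = 0.380, H_out = 14.349 kJ/mol
  T = 349.5 K: K = (3.183, 0.211), RR gives ψ = 0.263, H_out = 9.262 kJ/mol
  T = 340.9 K: K = (2.768, 0.188), RR gives ψ = 0.185, H_out = 6.136 kJ/mol
  T = 336.6 K: K = (2.574, 0.177), RR gives ψ = 0.138, H_out = 4.319 kJ/mol
  T = 338.8 K: K = (2.672, 0.182), RR gives ψ = 0.163, H_out = 5.275 kJ/mol
Linear interpolation between T = 336.6 (H_out = 4.319) and T = 338.8 (H_out = 5.275) on hF = 4.506 gives T ≈ 337.0 K, at which ψ = 0.14.

T = 337.0 K, V/F = 0.14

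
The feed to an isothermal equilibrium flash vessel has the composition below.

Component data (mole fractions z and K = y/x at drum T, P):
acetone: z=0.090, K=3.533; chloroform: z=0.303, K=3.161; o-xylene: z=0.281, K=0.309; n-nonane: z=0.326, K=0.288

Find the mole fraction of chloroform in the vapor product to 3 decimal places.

Newton–Raphson from ψ = 0.58:
  ψ = 0.580: g = -0.3365, g' = -1.227 → ψ = 0.306
  ψ = 0.306: g = -0.0200, g' = -1.182 → ψ = 0.289
Converged at ψ = 0.289.
Compositions from xᵢ = zᵢ/(1+ψ(Kᵢ−1)), yᵢ = Kᵢxᵢ:
  acetone: x = 0.052, y = 0.184
  chloroform: x = 0.187, y = 0.590
  o-xylene: x = 0.351, y = 0.108
  n-nonane: x = 0.410, y = 0.118

y_chloroform = 0.590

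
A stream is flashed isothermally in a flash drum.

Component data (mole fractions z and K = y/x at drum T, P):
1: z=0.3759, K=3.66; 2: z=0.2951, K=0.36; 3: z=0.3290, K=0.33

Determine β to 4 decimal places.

Let β = V/F and solve Σ zᵢ(Kᵢ−1)/(1+β(Kᵢ−1)) = 0.
Check two-phase: ΣzᵢKᵢ = 1.5906 > 1 and Σzᵢ/Kᵢ = 1.9194 > 1, so g(0) = 0.5906 > 0 and g(1) = -0.9194 < 0.
Newton–Raphson from β = 0.51:
  β = 0.5100: g = -0.19093, g' = -1.0861 → β = 0.3342
  β = 0.3342: g = 0.00505, g' = -1.1862 → β = 0.3385
Converged at β = 0.3385.

β = 0.3385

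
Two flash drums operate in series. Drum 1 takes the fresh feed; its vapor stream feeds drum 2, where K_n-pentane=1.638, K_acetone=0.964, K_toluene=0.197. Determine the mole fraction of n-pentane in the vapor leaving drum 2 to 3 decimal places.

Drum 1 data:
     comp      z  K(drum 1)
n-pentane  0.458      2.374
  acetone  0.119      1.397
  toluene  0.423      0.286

Drum 1:
Rachford–Rice: g(ψ₁) = Σ zᵢ(Kᵢ−1)/(1+ψ₁(Kᵢ−1)) = 0.
g(0) = ΣzᵢKᵢ − 1 = 0.375 and g(1) = 1 − Σzᵢ/Kᵢ = -0.757, so a root lies in (0, 1).
Newton–Raphson from ψ₁ = 0.5:
  ψ₁ = 0.500: g = -0.0573, g' = -0.838 → ψ₁ = 0.432
  ψ₁ = 0.432: g = -0.0013, g' = -0.805 → ψ₁ = 0.430
Converged at ψ₁ = 0.430.
Drum-1 compositions:
  n-pentane: x = 0.288, y = 0.683
  acetone: x = 0.102, y = 0.142
  toluene: x = 0.610, y = 0.175
Drum-2 feed = drum-1 vapor: z₂ = (0.6834, 0.1420, 0.1746).
Drum 2:
Let ψ₂ = V/F and solve Σ zᵢ(Kᵢ−1)/(1+ψ₂(Kᵢ−1)) = 0.
g(0) = ΣzᵢKᵢ − 1 = 0.291 and g(1) = 1 − Σzᵢ/Kᵢ = -0.451, so a root lies in (0, 1).
Newton iteration, ψ₂⁰ = 0.3:
  ψ₂ = 0.300: g = 0.1761, g' = -0.392 → ψ₂ = 0.750
  ψ₂ = 0.750: g = -0.0626, g' = -0.838 → ψ₂ = 0.675
  ψ₂ = 0.675: g = -0.0066, g' = -0.673 → ψ₂ = 0.665
Converged at ψ₂ = 0.665.
  n-pentane: x = 0.480, y = 0.786
  acetone: x = 0.145, y = 0.140
  toluene: x = 0.375, y = 0.074

y_n-pentane (drum 2) = 0.786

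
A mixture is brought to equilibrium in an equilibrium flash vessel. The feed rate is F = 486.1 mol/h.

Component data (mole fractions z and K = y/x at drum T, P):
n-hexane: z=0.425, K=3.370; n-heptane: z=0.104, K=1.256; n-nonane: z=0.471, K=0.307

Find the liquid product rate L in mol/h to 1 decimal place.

Let β = V/F and solve Σ zᵢ(Kᵢ−1)/(1+β(Kᵢ−1)) = 0.
Feasibility: ΣzᵢKᵢ = 1.707, Σzᵢ/Kᵢ = 1.743 — both > 1, two phases present.
Iterate (Newton) starting at β = 0.5:
  β = 0.500: g = -0.0149, g' = -1.035 → β = 0.486
Converged at β = 0.486.
Then V = β·F = 0.4856·486.1 = 236.1 mol/h and L = F − V = 250.0 mol/h.

L = 250.0 mol/h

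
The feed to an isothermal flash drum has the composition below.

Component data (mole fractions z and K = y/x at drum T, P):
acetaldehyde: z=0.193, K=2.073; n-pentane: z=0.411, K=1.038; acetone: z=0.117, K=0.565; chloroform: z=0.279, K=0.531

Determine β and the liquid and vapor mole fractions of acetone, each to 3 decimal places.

Let β = V/F and solve Σ zᵢ(Kᵢ−1)/(1+β(Kᵢ−1)) = 0.
Feasibility: ΣzᵢKᵢ = 1.041, Σzᵢ/Kᵢ = 1.222 — both > 1, two phases present.
Iterate (Newton) starting at β = 0.59:
  β = 0.590: g = -0.1073, g' = -0.241 → β = 0.145
Converged at β = 0.145.
Compositions from xᵢ = zᵢ/(1+β(Kᵢ−1)), yᵢ = Kᵢxᵢ:
  acetaldehyde: x = 0.167, y = 0.346
  n-pentane: x = 0.409, y = 0.424
  acetone: x = 0.125, y = 0.071
  chloroform: x = 0.299, y = 0.159

β = 0.145, x_acetone = 0.125, y_acetone = 0.071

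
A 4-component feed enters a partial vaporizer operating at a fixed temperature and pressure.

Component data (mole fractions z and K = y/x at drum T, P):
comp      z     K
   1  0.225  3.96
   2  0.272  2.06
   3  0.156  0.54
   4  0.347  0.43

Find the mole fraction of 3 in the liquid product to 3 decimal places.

Rachford–Rice: g(ψ) = Σ zᵢ(Kᵢ−1)/(1+ψ(Kᵢ−1)) = 0.
Check two-phase: ΣzᵢKᵢ = 1.685 > 1 and Σzᵢ/Kᵢ = 1.285 > 1, so g(0) = 0.685 > 0 and g(1) = -0.285 < 0.
Newton iteration, ψ⁰ = 0.51:
  ψ = 0.510: g = 0.0799, g' = -0.722 → ψ = 0.621
  ψ = 0.621: g = 0.0021, g' = -0.691 → ψ = 0.624
Converged at ψ = 0.624.
Compositions from xᵢ = zᵢ/(1+ψ(Kᵢ−1)), yᵢ = Kᵢxᵢ:
  1: x = 0.079, y = 0.313
  2: x = 0.164, y = 0.337
  3: x = 0.219, y = 0.118
  4: x = 0.538, y = 0.232

x_3 = 0.219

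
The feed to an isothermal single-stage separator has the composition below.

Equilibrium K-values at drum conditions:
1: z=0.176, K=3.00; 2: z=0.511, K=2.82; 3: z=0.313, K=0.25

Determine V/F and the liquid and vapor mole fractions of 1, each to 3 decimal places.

V/F = 0.748, x_1 = 0.071, y_1 = 0.212

Rachford–Rice: g(V/F) = Σ zᵢ(Kᵢ−1)/(1+V/F(Kᵢ−1)) = 0.
g(0) = ΣzᵢKᵢ − 1 = 1.047 and g(1) = 1 − Σzᵢ/Kᵢ = -0.492, so a root lies in (0, 1).
Newton iteration, V/F⁰ = 0.5:
  V/F = 0.500: g = 0.2873, g' = -1.091 → V/F = 0.763
  V/F = 0.763: g = -0.0207, g' = -1.370 → V/F = 0.748
Converged at V/F = 0.748.
Compositions from xᵢ = zᵢ/(1+V/F(Kᵢ−1)), yᵢ = Kᵢxᵢ:
  1: x = 0.071, y = 0.212
  2: x = 0.216, y = 0.610
  3: x = 0.713, y = 0.178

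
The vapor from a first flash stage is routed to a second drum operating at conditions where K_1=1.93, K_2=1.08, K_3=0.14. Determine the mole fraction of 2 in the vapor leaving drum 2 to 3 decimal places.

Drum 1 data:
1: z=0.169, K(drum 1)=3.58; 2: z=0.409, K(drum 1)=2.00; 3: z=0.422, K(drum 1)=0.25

Drum 1:
Material balance + equilibrium reduce to Σ zᵢ(Kᵢ−1)/(1+ψ₁(Kᵢ−1)) = 0.
Feasibility: ΣzᵢKᵢ = 1.529, Σzᵢ/Kᵢ = 1.940 — both > 1, two phases present.
Newton iteration, ψ₁⁰ = 0.5:
  ψ₁ = 0.500: g = -0.0433, g' = -1.004 → ψ₁ = 0.457
  ψ₁ = 0.457: g = -0.0006, g' = -0.979 → ψ₁ = 0.456
Converged at ψ₁ = 0.456.
Drum-1 compositions:
  1: x = 0.078, y = 0.278
  2: x = 0.281, y = 0.562
  3: x = 0.642, y = 0.160
Drum-2 feed = drum-1 vapor: z₂ = (0.2779, 0.5617, 0.1604).
Drum 2:
Newton iteration, ψ₂⁰ = 0.5:
  ψ₂ = 0.500: g = -0.0224, g' = -0.480 → ψ₂ = 0.453
  ψ₂ = 0.453: g = -0.0010, g' = -0.441 → ψ₂ = 0.451
Converged at ψ₂ = 0.451.
  1: x = 0.196, y = 0.378
  2: x = 0.542, y = 0.586
  3: x = 0.262, y = 0.037

y_2 (drum 2) = 0.586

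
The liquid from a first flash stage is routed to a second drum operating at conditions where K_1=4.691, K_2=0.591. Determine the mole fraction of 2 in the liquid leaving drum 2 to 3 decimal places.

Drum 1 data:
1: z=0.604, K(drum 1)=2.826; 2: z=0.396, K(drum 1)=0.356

Drum 1:
Rachford–Rice: g(ψ₁) = Σ zᵢ(Kᵢ−1)/(1+ψ₁(Kᵢ−1)) = 0.
Feasibility: ΣzᵢKᵢ = 1.848, Σzᵢ/Kᵢ = 1.326 — both > 1, two phases present.
Binary case is linear: z₁(K₁−1)(1+ψ₁(K₂−1)) + z₂(K₂−1)(1+ψ₁(K₁−1)) = 0
⇒ ψ₁ = [z₁(K₁−1)+z₂(K₂−1)] / [−(K₁−1)(K₂−1)] = 0.8479/1.1759 = 0.721
Drum-1 compositions:
  1: x = 0.261, y = 0.737
  2: x = 0.739, y = 0.263
Drum-2 feed = drum-1 liquid: z₂ = (0.2607, 0.7393).
Drum 2:
Rachford–Rice: g(ψ₂) = Σ zᵢ(Kᵢ−1)/(1+ψ₂(Kᵢ−1)) = 0.
Feasibility: ΣzᵢKᵢ = 1.660, Σzᵢ/Kᵢ = 1.306 — both > 1, two phases present.
Newton iteration, ψ₂⁰ = 0.5:
  ψ₂ = 0.500: g = -0.0419, g' = -0.634 → ψ₂ = 0.434
  ψ₂ = 0.434: g = 0.0023, g' = -0.708 → ψ₂ = 0.437
Converged at ψ₂ = 0.437.
  1: x = 0.100, y = 0.468
  2: x = 0.900, y = 0.532

x_2 (drum 2) = 0.900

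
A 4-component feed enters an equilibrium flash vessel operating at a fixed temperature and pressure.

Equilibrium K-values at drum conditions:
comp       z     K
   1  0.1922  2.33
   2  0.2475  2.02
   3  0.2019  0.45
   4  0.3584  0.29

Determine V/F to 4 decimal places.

Rachford–Rice: g(V/F) = Σ zᵢ(Kᵢ−1)/(1+V/F(Kᵢ−1)) = 0.
g(0) = ΣzᵢKᵢ − 1 = 0.1426 and g(1) = 1 − Σzᵢ/Kᵢ = -0.8895, so a root lies in (0, 1).
Newton iteration, V/F⁰ = 0.5:
  V/F = 0.5000: g = -0.22697, g' = -0.7860 → V/F = 0.2113
  V/F = 0.2113: g = -0.01775, g' = -0.7097 → V/F = 0.1862
  V/F = 0.1862: g = 0.00007, g' = -0.7160 → V/F = 0.1863
Converged at V/F = 0.1863.

V/F = 0.1863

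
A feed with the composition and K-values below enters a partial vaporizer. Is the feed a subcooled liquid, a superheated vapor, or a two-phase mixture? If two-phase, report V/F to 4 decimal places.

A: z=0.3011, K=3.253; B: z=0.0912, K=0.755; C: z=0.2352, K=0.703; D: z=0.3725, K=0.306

two-phase, V/F = 0.2743

ΣzᵢKᵢ = 1.3277; Σzᵢ/Kᵢ = 1.7652.
Both exceed 1, so a two-phase solution exists.
Material balance + equilibrium reduce to Σ zᵢ(Kᵢ−1)/(1+ψ(Kᵢ−1)) = 0.
Newton–Raphson from ψ = 0.5:
  ψ = 0.5000: g = -0.18438, g' = -0.7945 → ψ = 0.2679
  ψ = 0.2679: g = 0.00566, g' = -0.8958 → ψ = 0.2742
  ψ = 0.2742: g = 0.00002, g' = -0.8885 → ψ = 0.2743
Converged at ψ = 0.2743.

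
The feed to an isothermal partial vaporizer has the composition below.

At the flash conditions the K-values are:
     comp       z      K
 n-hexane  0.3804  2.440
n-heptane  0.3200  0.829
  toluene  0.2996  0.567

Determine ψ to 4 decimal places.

Let ψ = V/F and solve Σ zᵢ(Kᵢ−1)/(1+ψ(Kᵢ−1)) = 0.
Check two-phase: ΣzᵢKᵢ = 1.3633 > 1 and Σzᵢ/Kᵢ = 1.0703 > 1, so g(0) = 0.3633 > 0 and g(1) = -0.0703 < 0.
Newton iteration, ψ⁰ = 0.54:
  ψ = 0.5400: g = 0.07855, g' = -0.3567 → ψ = 0.7602
  ψ = 0.7602: g = 0.00522, g' = -0.3170 → ψ = 0.7767
Converged at ψ = 0.7767.

ψ = 0.7767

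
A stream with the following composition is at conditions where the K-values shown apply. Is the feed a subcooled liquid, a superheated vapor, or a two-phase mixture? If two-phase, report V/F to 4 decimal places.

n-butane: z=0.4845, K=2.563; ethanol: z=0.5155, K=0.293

ΣzᵢKᵢ = 1.3928; Σzᵢ/Kᵢ = 1.9484.
Both exceed 1, so a two-phase solution exists.
Material balance + equilibrium reduce to Σ zᵢ(Kᵢ−1)/(1+ψ(Kᵢ−1)) = 0.
Binary case is linear: z₁(K₁−1)(1+ψ(K₂−1)) + z₂(K₂−1)(1+ψ(K₁−1)) = 0
⇒ ψ = [z₁(K₁−1)+z₂(K₂−1)] / [−(K₁−1)(K₂−1)] = 0.39282/1.10504 = 0.3555

two-phase, V/F = 0.3555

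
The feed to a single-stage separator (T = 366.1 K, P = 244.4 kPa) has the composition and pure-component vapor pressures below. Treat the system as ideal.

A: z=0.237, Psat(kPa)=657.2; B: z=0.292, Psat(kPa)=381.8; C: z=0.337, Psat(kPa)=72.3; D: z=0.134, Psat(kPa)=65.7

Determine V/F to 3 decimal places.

V/F = 0.273

Raoult's law: Kᵢ = Pᵢˢᵃᵗ/P = Pᵢˢᵃᵗ/244.4.
  K_A = 657.2/244.4 = 2.68903, K_B = 381.8/244.4 = 1.56219, K_C = 72.3/244.4 = 0.29583, K_D = 65.7/244.4 = 0.26882
Rachford–Rice: g(V/F) = Σ zᵢ(Kᵢ−1)/(1+V/F(Kᵢ−1)) = 0.
Check two-phase: ΣzᵢKᵢ = 1.229 > 1 and Σzᵢ/Kᵢ = 1.913 > 1, so g(0) = 0.229 > 0 and g(1) = -0.913 < 0.
Iterate (Newton) starting at V/F = 0.5:
  V/F = 0.500: g = -0.1755, g' = -0.831 → V/F = 0.289
  V/F = 0.289: g = -0.0118, g' = -0.752 → V/F = 0.273
Converged at V/F = 0.273.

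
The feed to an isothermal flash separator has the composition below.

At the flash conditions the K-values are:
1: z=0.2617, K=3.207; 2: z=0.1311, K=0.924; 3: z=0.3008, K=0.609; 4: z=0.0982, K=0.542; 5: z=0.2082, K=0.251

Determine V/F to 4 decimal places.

Rachford–Rice: g(V/F) = Σ zᵢ(Kᵢ−1)/(1+V/F(Kᵢ−1)) = 0.
Feasibility: ΣzᵢKᵢ = 1.2491, Σzᵢ/Kᵢ = 1.7281 — both > 1, two phases present.
Newton iteration, V/F⁰ = 0.37:
  V/F = 0.3700: g = -0.09969, g' = -0.7033 → V/F = 0.2283
  V/F = 0.2283: g = 0.00648, g' = -0.8156 → V/F = 0.2362
  V/F = 0.2362: g = 0.00004, g' = -0.8057 → V/F = 0.2363
Converged at V/F = 0.2363.

V/F = 0.2363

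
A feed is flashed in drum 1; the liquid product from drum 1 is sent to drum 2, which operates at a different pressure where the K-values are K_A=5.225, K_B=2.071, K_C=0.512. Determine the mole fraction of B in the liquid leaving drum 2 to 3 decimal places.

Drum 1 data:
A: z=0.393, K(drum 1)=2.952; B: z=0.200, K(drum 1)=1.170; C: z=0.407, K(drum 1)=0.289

x_B (drum 2) = 0.119

Drum 1:
Material balance + equilibrium reduce to Σ zᵢ(Kᵢ−1)/(1+ψ₁(Kᵢ−1)) = 0.
g(0) = ΣzᵢKᵢ − 1 = 0.512 and g(1) = 1 − Σzᵢ/Kᵢ = -0.712, so a root lies in (0, 1).
Newton iteration, ψ₁⁰ = 0.3:
  ψ₁ = 0.300: g = 0.1483, g' = -0.933 → ψ₁ = 0.459
  ψ₁ = 0.459: g = 0.0066, g' = -0.875 → ψ₁ = 0.467
Converged at ψ₁ = 0.467.
Drum-1 compositions:
  A: x = 0.206, y = 0.607
  B: x = 0.185, y = 0.217
  C: x = 0.609, y = 0.176
Drum-2 feed = drum-1 liquid: z₂ = (0.2057, 0.1853, 0.6090).
Drum 2:
Rachford–Rice: g(ψ₂) = Σ zᵢ(Kᵢ−1)/(1+ψ₂(Kᵢ−1)) = 0.
Check two-phase: ΣzᵢKᵢ = 1.770 > 1 and Σzᵢ/Kᵢ = 1.318 > 1, so g(0) = 0.770 > 0 and g(1) = -0.318 < 0.
Newton iteration, ψ₂⁰ = 0.47:
  ψ₂ = 0.470: g = 0.0374, g' = -0.750 → ψ₂ = 0.520
  ψ₂ = 0.520: g = 0.0011, g' = -0.707 → ψ₂ = 0.521
Converged at ψ₂ = 0.521.
  A: x = 0.064, y = 0.336
  B: x = 0.119, y = 0.246
  C: x = 0.817, y = 0.418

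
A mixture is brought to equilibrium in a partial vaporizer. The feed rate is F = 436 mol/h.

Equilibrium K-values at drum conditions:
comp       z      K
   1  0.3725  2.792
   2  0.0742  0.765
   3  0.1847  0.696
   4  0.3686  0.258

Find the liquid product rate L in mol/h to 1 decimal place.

Material balance + equilibrium reduce to Σ zᵢ(Kᵢ−1)/(1+V/F(Kᵢ−1)) = 0.
g(0) = ΣzᵢKᵢ − 1 = 0.3204 and g(1) = 1 − Σzᵢ/Kᵢ = -0.9245, so a root lies in (0, 1).
Iterate (Newton) starting at V/F = 0.5:
  V/F = 0.5000: g = -0.16872, g' = -0.8747 → V/F = 0.3071
  V/F = 0.3071: g = -0.00438, g' = -0.8636 → V/F = 0.3020
Converged at V/F = 0.3020.
Then V = V/F·F = 0.3020·436 = 131.7 mol/h and L = F − V = 304.3 mol/h.

L = 304.3 mol/h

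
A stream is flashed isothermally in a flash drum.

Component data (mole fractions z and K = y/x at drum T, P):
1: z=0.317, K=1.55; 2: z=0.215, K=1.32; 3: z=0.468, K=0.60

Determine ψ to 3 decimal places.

ψ = 0.298

Iterate (Newton) starting at ψ = 0.5:
  ψ = 0.500: g = -0.0379, g' = -0.192 → ψ = 0.303
  ψ = 0.303: g = -0.0008, g' = -0.186 → ψ = 0.298
Converged at ψ = 0.298.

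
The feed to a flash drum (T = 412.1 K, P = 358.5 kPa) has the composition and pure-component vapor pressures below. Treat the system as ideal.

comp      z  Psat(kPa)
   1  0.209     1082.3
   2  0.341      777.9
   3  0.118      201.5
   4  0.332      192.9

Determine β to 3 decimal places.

Raoult's law: Kᵢ = Pᵢˢᵃᵗ/P = Pᵢˢᵃᵗ/358.5.
  K_1 = 1082.3/358.5 = 3.01897, K_2 = 777.9/358.5 = 2.16987, K_3 = 201.5/358.5 = 0.56206, K_4 = 192.9/358.5 = 0.53808
Material balance + equilibrium reduce to Σ zᵢ(Kᵢ−1)/(1+β(Kᵢ−1)) = 0.
Feasibility: ΣzᵢKᵢ = 1.616, Σzᵢ/Kᵢ = 1.053 — both > 1, two phases present.
Iterate (Newton) starting at β = 0.34:
  β = 0.340: g = 0.2930, g' = -0.669 → β = 0.778
  β = 0.778: g = 0.0554, g' = -0.482 → β = 0.893
  β = 0.893: g = -0.0001, g' = -0.486 → β = 0.892
Converged at β = 0.892.

β = 0.892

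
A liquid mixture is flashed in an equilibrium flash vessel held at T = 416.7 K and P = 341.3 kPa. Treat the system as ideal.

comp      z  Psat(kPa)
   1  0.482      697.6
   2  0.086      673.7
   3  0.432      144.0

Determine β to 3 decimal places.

β = 0.564

Raoult's law: Kᵢ = Pᵢˢᵃᵗ/P = Pᵢˢᵃᵗ/341.3.
  K_1 = 697.6/341.3 = 2.04395, K_2 = 673.7/341.3 = 1.97392, K_3 = 144.0/341.3 = 0.42192
Newton iteration, β⁰ = 0.66:
  β = 0.660: g = -0.0549, g' = -0.592 → β = 0.567
  β = 0.567: g = -0.0016, g' = -0.561 → β = 0.564
Converged at β = 0.564.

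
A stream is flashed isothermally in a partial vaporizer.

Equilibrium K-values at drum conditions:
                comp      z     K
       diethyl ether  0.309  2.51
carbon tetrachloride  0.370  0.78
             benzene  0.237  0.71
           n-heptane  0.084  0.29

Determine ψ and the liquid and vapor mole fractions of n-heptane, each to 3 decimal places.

ψ = 0.504, x_n-heptane = 0.131, y_n-heptane = 0.038

Material balance + equilibrium reduce to Σ zᵢ(Kᵢ−1)/(1+ψ(Kᵢ−1)) = 0.
g(0) = ΣzᵢKᵢ − 1 = 0.257 and g(1) = 1 − Σzᵢ/Kᵢ = -0.221, so a root lies in (0, 1).
Newton iteration, ψ⁰ = 0.5:
  ψ = 0.500: g = 0.0016, g' = -0.380 → ψ = 0.504
Converged at ψ = 0.504.
Compositions from xᵢ = zᵢ/(1+ψ(Kᵢ−1)), yᵢ = Kᵢxᵢ:
  diethyl ether: x = 0.175, y = 0.440
  carbon tetrachloride: x = 0.416, y = 0.325
  benzene: x = 0.278, y = 0.197
  n-heptane: x = 0.131, y = 0.038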